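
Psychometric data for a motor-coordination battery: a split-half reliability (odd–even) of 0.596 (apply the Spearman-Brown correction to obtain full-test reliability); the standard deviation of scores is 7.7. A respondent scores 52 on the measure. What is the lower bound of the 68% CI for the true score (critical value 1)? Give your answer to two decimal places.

48.13

r_full = 2·0.596 / (1 + 0.596) ≈ 0.747
SEM = 7.700 · √(1 − 0.747) = 7.700 · √0.253 ≈ 7.700 · 0.503 ≈ 3.874
Margin = 1 · 3.874 ≈ 3.874
Lower limit = 52 − 3.874 ≈ 48.126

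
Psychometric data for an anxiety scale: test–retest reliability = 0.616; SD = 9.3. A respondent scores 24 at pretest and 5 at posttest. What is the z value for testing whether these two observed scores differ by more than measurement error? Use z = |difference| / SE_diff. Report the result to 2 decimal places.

2.33

SEM = 9.300 · √(1 − 0.616) = 9.300 · √0.384 ≈ 9.300 · 0.620 ≈ 5.763
SE_diff = √2 · SEM ≈ 8.150
z = 19 / 8.150 ≈ 2.331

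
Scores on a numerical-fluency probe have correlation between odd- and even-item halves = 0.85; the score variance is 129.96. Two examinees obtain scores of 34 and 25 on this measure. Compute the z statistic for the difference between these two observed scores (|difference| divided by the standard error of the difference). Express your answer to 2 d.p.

1.96

σ = 129.96^(1/2) = 11.40000
Spearman-Brown: r = 2(0.85) / (1 + 0.85) = 1.70000 / 1.85000 ≈ 0.91892
SEM = 11.40000 * √(1 − 0.91892) = 11.40000 * √0.08108 ≈ 11.40000 * 0.28475 ≈ 3.24612
Standard error of the difference = 3.24612·√2 ≈ 4.59071
z = 9 / 4.59071 ≈ 1.96048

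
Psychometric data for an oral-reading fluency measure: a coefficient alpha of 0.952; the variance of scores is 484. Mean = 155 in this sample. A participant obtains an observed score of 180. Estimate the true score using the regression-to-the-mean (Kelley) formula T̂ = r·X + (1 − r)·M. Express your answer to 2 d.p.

T̂ = 0.9520(180) + 0.0480(155) ≈ 178.8000

178.80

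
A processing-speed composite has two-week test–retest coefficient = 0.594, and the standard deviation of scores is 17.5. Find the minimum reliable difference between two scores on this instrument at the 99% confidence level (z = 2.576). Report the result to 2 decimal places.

40.62

SEM = 17.500·√(1 − 0.594) ≈ 11.151
SE_diff = √2 · SEM ≈ 15.769
Smallest detectable difference = 2.576·15.769 ≈ 40.622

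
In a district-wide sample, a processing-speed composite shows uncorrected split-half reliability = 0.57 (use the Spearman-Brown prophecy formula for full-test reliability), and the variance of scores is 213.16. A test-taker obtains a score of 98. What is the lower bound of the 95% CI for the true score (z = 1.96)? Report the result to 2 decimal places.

83.02

SD = √213.16 = 14.6000
Spearman-Brown: r = 2(0.57) / (1 + 0.57) = 1.1400 / 1.5700 ≈ 0.7261
SEM = 14.6000*√(1 − 0.7261) ≈ 7.6408
Half-width = 1.96*7.6408 ≈ 14.9759
Lower bound: 98 − 14.9759 = 83.0241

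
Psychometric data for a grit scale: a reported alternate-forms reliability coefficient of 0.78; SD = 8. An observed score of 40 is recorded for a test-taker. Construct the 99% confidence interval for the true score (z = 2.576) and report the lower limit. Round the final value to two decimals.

SEM = 8.0000 * √(1 − 0.7800) = 8.0000 * √0.2200 ≈ 8.0000 * 0.4690 ≈ 3.7523
Margin = 2.576 * 3.7523 ≈ 9.6660
Lower limit = 40 − 9.6660 ≈ 30.3340

30.33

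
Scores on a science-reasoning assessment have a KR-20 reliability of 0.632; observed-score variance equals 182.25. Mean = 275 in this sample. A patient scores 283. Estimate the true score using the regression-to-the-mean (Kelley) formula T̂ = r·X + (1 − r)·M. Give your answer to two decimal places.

T̂ = r·X + (1 − r)·M = 0.6320·283 + 0.3680·275 = 178.8560 + 101.2000 ≈ 280.0560

280.06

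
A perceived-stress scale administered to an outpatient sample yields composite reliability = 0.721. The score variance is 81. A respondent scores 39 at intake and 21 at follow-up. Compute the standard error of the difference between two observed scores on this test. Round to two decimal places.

6.72

σ = 81^(1/2) = 9.00000
The standard error of measurement is 9.00000·√(1 − 0.72100) ≈ 9.00000·0.52820 ≈ 4.75384.
SE_diff = SEM · √2 ≈ 4.75384 · 1.41421 ≈ 6.72295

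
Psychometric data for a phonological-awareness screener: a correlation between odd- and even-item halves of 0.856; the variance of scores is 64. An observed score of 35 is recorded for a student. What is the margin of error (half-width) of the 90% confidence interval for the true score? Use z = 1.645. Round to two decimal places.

SD = √64 ≃ 8.0000
r_full = 2·0.856 / (1 + 0.856) ≃ 0.9224
SEM = 8.0000*√(1 − 0.9224) ≃ 2.2283
1.645 * SEM ≃ 3.6656

3.67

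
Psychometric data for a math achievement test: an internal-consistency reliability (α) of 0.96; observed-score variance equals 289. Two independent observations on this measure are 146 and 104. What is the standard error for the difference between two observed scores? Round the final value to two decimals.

4.81

SD = √289 ≈ 17.000
SEM = 17.000*√(1 − 0.960) ≈ 3.400
SE_diff = SEM * √2 ≈ 3.400 * 1.414 ≈ 4.808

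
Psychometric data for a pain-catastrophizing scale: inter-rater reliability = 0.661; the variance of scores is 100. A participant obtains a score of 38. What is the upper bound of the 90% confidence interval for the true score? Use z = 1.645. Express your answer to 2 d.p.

SD = √100 = 10.000
SEM = 10.000×√(1 − 0.661) ≈ 5.822
Margin = 1.645 × 5.822 ≈ 9.578
Upper bound: 38 + 9.578 = 47.578

47.58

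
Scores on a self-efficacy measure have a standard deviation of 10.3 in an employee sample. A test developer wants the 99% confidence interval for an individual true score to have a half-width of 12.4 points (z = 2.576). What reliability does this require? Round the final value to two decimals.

0.78

Required SEM = 12.4 / 2.576 ≈ 4.81366
r = 1 − (SEM / SD)² = 1 − (4.81366 / 10.3)² ≈ 1 − 0.21841 ≈ 0.78159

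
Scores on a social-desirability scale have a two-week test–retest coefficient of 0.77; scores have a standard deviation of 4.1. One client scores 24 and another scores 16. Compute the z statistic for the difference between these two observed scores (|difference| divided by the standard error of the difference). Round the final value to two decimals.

The standard error of measurement is 4.1000*√(1 − 0.7700) ≈ 4.1000*0.4796 ≈ 1.9663.
Standard error of the difference = 1.9663·√2 ≈ 2.7808
z = 8 / 2.7808 ≈ 2.8769

2.88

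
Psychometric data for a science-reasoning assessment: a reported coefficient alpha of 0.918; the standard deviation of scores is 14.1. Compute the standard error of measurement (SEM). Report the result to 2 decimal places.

4.04

SEM = 14.1000 * √(1 − 0.9180) = 14.1000 * √0.0820 ≈ 14.1000 * 0.2864 ≈ 4.0376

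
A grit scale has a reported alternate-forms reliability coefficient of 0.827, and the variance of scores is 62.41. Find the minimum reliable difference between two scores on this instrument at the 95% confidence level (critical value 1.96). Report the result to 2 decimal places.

9.11

SD = √62.41 = 7.90000
SEM = 7.90000 · √(1 − 0.82700) = 7.90000 · √0.17300 ≈ 7.90000 · 0.41593 ≈ 3.28587
SE_diff = SEM · √2 ≈ 3.28587 · 1.41421 ≈ 4.64692
Smallest detectable difference = 1.96·4.64692 ≈ 9.10796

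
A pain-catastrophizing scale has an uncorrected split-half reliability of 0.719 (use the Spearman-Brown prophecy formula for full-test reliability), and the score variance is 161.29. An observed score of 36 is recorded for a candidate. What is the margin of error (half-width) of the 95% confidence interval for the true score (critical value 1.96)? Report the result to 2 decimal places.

SD = √161.29 = 12.700
Full-length reliability (Spearman-Brown) = 2(0.719)/(1+0.719) ≈ 0.837
The standard error of measurement is 12.700·√(1 − 0.837) ≈ 12.700·0.404 ≈ 5.135.
Margin = 1.96 · 5.135 ≈ 10.064

10.06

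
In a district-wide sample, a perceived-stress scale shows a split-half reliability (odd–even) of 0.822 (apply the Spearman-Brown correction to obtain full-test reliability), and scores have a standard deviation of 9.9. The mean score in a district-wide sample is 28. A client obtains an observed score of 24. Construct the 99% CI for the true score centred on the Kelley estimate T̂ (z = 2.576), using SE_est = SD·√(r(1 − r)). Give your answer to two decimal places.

[16.82, 31.96]

Spearman-Brown: r = 2(0.822) / (1 + 0.822) = 1.644 / 1.822 ≈ 0.902
T̂ = 0.902(24) + 0.098(28) ≈ 24.391
SE_est = SD × √(r(1 − r)) = 9.900 × √0.088 ≈ 9.900 × 0.297 ≈ 2.939
CI = 24.391 ± 2.576 × 2.939 → [16.819, 31.962]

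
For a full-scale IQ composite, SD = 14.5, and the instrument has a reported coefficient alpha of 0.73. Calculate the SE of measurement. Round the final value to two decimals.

SEM = 14.500 * √(1 − 0.730) = 14.500 * √0.270 ≈ 14.500 * 0.520 ≈ 7.534

7.53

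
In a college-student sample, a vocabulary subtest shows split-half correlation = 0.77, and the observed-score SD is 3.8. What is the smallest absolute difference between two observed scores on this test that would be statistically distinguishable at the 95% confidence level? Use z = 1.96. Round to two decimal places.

3.80

Full-length reliability (Spearman-Brown) = 2(0.77)/(1+0.77) ≈ 0.8701
SEM = 3.8000 * √(1 − 0.8701) = 3.8000 * √0.1299 ≈ 3.8000 * 0.3605 ≈ 1.3698
SE_diff = √2 * SEM ≈ 1.9372
Smallest detectable difference = 1.96*1.9372 ≈ 3.7969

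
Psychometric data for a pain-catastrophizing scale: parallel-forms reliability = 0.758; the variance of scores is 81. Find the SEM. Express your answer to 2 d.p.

σ = 81^(1/2) = 9.000
The standard error of measurement is 9.000·√(1 − 0.758) ≈ 9.000·0.492 ≈ 4.427.

4.43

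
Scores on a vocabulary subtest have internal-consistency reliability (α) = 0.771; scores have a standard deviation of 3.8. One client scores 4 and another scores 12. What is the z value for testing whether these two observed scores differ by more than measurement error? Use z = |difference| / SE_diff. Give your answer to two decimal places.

3.11

SEM = 3.800 * √(1 − 0.771) = 3.800 * √0.229 ≈ 3.800 * 0.479 ≈ 1.818
SE_diff = √2 * SEM ≈ 2.572
z = 8 / 2.572 ≈ 3.111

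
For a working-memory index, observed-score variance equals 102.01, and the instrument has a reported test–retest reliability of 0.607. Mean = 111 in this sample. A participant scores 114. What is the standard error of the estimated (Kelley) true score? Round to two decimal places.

4.93

SD = √102.01 ≃ 10.10000
SE_est = 10.10000·√(0.60700·0.39300) ≃ 4.93301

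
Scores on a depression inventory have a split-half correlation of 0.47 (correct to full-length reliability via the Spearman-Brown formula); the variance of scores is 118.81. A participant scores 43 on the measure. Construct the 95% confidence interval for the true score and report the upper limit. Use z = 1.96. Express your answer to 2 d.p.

55.83

σ = 118.81^(1/2) = 10.90000
r_full = 2·0.47 / (1 + 0.47) ≈ 0.63946
SEM = 10.90000 * √(1 − 0.63946) = 10.90000 * √0.36054 ≈ 10.90000 * 0.60045 ≈ 6.54494
1.96 * SEM ≈ 12.82809
Upper limit = 43 + 12.82809 ≈ 55.82809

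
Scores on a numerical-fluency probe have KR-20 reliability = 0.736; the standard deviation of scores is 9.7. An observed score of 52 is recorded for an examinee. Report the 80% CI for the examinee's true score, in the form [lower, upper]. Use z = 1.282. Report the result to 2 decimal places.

[45.61, 58.39]

The standard error of measurement is 9.70000·√(1 − 0.73600) ≈ 9.70000·0.51381 ≈ 4.98395.
Margin = 1.282 · 4.98395 ≈ 6.38942
80% CI: 52 ± 6.38942 = [45.61058, 58.38942]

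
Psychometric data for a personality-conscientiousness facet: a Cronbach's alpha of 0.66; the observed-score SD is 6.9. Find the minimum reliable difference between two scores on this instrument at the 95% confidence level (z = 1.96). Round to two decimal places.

11.15

SEM = 6.900*√(1 − 0.660) ≃ 4.023
SE_diff = √2 * SEM ≃ 5.690
Minimum reliable difference = 1.96 * SE_diff ≃ 1.96 * 5.690 ≃ 11.152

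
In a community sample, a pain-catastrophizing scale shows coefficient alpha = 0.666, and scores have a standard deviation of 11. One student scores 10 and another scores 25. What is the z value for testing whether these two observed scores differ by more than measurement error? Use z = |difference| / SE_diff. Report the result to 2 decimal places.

SEM = 11.0000 × √(1 − 0.6660) = 11.0000 × √0.3340 ≈ 11.0000 × 0.5779 ≈ 6.3572
SE_diff = √2 × SEM ≈ 8.9904
z = |10 − 25| / 8.9904 = 15 / 8.9904 ≈ 1.6684

1.67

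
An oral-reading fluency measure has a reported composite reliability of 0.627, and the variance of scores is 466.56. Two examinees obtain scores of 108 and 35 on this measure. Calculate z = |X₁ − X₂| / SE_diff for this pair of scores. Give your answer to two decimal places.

3.91

σ = 466.56^(1/2) = 21.600
SEM = 21.600×√(1 − 0.627) ≃ 13.192
SE_diff = √2 × SEM ≃ 18.656
z = |108 − 35| / 18.656 = 73 / 18.656 ≃ 3.913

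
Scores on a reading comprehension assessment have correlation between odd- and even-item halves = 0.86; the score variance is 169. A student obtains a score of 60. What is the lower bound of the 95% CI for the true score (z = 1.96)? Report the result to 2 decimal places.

SD = √169 = 13.000
r_full = 2·0.86 / (1 + 0.86) ≈ 0.925
SEM = 13.000 * √(1 − 0.925) = 13.000 * √0.075 ≈ 13.000 * 0.274 ≈ 3.567
1.96 * SEM ≈ 6.990
Lower limit = 60 − 6.990 ≈ 53.010

53.01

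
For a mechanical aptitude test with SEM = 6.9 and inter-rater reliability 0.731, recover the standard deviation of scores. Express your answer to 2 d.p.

13.30

SD = 6.9 / √(1 − 0.731) ≈ 13.304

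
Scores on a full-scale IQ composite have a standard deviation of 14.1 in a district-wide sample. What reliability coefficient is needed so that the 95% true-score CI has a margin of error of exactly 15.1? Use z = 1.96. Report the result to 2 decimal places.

Required SEM = 15.1 / 1.96 ≈ 7.7041
r = 1 − (SEM / SD)² = 1 − (7.7041 / 14.1)² ≈ 1 − 0.2985 ≈ 0.7015

0.70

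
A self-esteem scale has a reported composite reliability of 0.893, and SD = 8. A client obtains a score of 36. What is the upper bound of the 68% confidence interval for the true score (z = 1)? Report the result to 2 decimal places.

The standard error of measurement is 8.000·√(1 − 0.893) ≃ 8.000·0.327 ≃ 2.617.
1 · SEM ≃ 2.617
Upper limit = 36 + 2.617 ≃ 38.617

38.62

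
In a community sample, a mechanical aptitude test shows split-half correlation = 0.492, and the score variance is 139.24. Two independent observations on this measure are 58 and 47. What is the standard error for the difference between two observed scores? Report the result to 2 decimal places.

σ = 139.24^(1/2) = 11.8000
r_full = 2·0.492 / (1 + 0.492) ≃ 0.6595
SEM = 11.8000×√(1 − 0.6595) ≃ 6.8854
Standard error of the difference = 6.8854·√2 ≃ 9.7374

9.74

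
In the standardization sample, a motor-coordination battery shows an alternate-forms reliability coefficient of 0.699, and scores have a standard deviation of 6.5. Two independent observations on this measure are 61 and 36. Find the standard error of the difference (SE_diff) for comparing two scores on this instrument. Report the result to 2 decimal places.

SEM = 6.5000 · √(1 − 0.6990) = 6.5000 · √0.3010 ≃ 6.5000 · 0.5486 ≃ 3.5661
SE_diff = √2 · SEM ≃ 5.0433

5.04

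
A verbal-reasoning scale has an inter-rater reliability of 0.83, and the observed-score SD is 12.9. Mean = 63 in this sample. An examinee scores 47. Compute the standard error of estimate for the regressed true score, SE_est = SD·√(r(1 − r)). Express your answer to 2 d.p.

4.85

SE_est = SD × √(r(1 − r)) = 12.90000 × √0.14110 ≈ 12.90000 × 0.37563 ≈ 4.84566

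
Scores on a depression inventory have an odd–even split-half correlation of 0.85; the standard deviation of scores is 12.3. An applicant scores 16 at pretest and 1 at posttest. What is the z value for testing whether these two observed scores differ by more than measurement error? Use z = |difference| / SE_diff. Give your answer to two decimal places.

3.03

Full-length reliability (Spearman-Brown) = 2(0.85)/(1+0.85) ≈ 0.91892
SEM = 12.30000·√(1 − 0.91892) ≈ 3.50239
SE_diff = SEM · √2 ≈ 3.50239 · 1.41421 ≈ 4.95313
z = |16 − 1| / 4.95313 = 15 / 4.95313 ≈ 3.02839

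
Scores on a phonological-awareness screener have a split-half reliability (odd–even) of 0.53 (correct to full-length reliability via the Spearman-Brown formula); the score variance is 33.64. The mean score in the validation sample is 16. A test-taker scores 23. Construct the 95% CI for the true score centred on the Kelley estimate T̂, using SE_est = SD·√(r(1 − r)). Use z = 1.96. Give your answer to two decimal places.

[15.61, 26.09]

σ = 33.64^(1/2) = 5.800
r_full = 2·0.53 / (1 + 0.53) ≈ 0.693
T̂ = 0.693(23) + 0.307(16) ≈ 20.850
SE_est = SD * √(r(1 − r)) = 5.800 * √0.213 ≈ 5.800 * 0.461 ≈ 2.676
95% CI: 20.850 ± 5.244 ≈ (15.605, 26.094)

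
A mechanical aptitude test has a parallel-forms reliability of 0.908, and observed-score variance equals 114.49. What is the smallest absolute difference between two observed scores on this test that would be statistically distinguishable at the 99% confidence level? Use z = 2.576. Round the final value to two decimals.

11.82

σ = 114.49^(1/2) = 10.70000
SEM = 10.70000 × √(1 − 0.90800) = 10.70000 × √0.09200 ≈ 10.70000 × 0.30332 ≈ 3.24547
SE_diff = SEM × √2 ≈ 3.24547 × 1.41421 ≈ 4.58979
Minimum reliable difference = 2.576 × SE_diff ≈ 2.576 × 4.58979 ≈ 11.82330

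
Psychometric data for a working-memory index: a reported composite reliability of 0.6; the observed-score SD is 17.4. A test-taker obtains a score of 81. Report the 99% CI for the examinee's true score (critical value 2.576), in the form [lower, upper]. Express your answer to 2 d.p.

SEM = 17.40000 * √(1 − 0.60000) = 17.40000 * √0.40000 ≃ 17.40000 * 0.63246 ≃ 11.00473
2.576 * SEM ≃ 28.34817
99% CI: 81 ± 28.34817 = [52.65183, 109.34817]

[52.65, 109.35]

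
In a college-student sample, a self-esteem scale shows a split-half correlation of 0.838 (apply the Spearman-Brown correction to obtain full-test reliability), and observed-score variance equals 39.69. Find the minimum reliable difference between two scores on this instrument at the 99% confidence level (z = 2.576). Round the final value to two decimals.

6.81

SD = √39.69 = 6.30000
Full-length reliability (Spearman-Brown) = 2(0.838)/(1+0.838) ≈ 0.91186
SEM = 6.30000 × √(1 − 0.91186) = 6.30000 × √0.08814 ≈ 6.30000 × 0.29688 ≈ 1.87036
SE_diff = √2 × SEM ≈ 2.64509
Minimum reliable difference = 2.576 × SE_diff ≈ 2.576 × 2.64509 ≈ 6.81375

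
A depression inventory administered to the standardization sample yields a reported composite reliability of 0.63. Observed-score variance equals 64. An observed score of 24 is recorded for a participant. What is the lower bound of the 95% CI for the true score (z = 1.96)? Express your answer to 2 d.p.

σ = 64^(1/2) = 8.0000
SEM = 8.0000 × √(1 − 0.6300) = 8.0000 × √0.3700 ≈ 8.0000 × 0.6083 ≈ 4.8662
Margin = 1.96 × 4.8662 ≈ 9.5378
Lower limit = 24 − 9.5378 ≈ 14.4622

14.46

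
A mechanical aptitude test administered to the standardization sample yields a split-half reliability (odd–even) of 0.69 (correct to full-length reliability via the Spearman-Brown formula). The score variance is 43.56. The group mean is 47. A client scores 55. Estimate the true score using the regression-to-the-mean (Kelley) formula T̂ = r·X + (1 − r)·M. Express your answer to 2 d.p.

r_full = 2·0.69 / (1 + 0.69) ≃ 0.8166
T̂ = 0.8166(55) + 0.1834(47) ≃ 53.5325

53.53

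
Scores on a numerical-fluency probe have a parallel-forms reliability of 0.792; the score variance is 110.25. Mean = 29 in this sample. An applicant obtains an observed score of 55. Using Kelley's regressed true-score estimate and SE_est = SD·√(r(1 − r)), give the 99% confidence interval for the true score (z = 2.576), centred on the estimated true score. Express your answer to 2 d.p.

σ = 110.25^(1/2) = 10.5000
Estimated true score = 0.7920*55 + (1 − 0.7920)*29 ≃ 49.5920
SE_est = SD * √(r(1 − r)) = 10.5000 * √0.1647 ≃ 10.5000 * 0.4059 ≃ 4.2617
99% CI: 49.5920 ± 10.9782 ≃ (38.6138, 60.5702)

[38.61, 60.57]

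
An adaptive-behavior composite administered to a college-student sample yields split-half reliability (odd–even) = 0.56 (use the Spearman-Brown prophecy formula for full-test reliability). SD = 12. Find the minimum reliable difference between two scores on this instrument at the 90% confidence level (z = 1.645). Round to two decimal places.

14.83

Full-length reliability (Spearman-Brown) = 2(0.56)/(1+0.56) ≈ 0.7179
The standard error of measurement is 12.0000*√(1 − 0.7179) ≈ 12.0000*0.5311 ≈ 6.3730.
SE_diff = SEM * √2 ≈ 6.3730 * 1.4142 ≈ 9.0128
Minimum reliable difference = 1.645 * SE_diff ≈ 1.645 * 9.0128 ≈ 14.8261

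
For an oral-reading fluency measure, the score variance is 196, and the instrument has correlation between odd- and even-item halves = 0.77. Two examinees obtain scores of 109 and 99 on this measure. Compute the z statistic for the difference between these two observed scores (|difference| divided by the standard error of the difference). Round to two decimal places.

1.40

σ = 196^(1/2) = 14.0000
Spearman-Brown: r = 2(0.77) / (1 + 0.77) = 1.5400 / 1.7700 ≈ 0.8701
SEM = 14.0000·√(1 − 0.8701) ≈ 5.0467
SE_diff = √2 · SEM ≈ 7.1371
z = 10 / 7.1371 ≈ 1.4011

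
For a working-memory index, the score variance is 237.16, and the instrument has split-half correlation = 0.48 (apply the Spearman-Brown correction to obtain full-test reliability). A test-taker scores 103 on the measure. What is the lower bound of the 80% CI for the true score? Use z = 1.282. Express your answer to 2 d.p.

91.30

SD = √237.16 = 15.4000
Spearman-Brown: r = 2(0.48) / (1 + 0.48) = 0.9600 / 1.4800 ≈ 0.6486
SEM = 15.4000*√(1 − 0.6486) ≈ 9.1283
Margin = 1.282 * 9.1283 ≈ 11.7025
Lower limit = 103 − 11.7025 ≈ 91.2975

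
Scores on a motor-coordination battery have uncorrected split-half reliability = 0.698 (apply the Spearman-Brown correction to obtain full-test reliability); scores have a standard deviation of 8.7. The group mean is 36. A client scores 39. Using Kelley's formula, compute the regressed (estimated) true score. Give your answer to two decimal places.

Full-length reliability (Spearman-Brown) = 2(0.698)/(1+0.698) ≃ 0.822
Estimated true score = 0.822·39 + (1 − 0.822)·36 ≃ 38.466

38.47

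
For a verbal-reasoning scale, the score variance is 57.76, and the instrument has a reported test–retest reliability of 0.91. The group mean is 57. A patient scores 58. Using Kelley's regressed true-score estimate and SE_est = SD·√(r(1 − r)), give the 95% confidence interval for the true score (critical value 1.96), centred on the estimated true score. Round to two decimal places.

[53.65, 62.17]

SD = √57.76 = 7.600
Estimated true score = 0.910×58 + (1 − 0.910)×57 ≈ 57.910
SE_est = SD × √(r(1 − r)) = 7.600 × √0.082 ≈ 7.600 × 0.286 ≈ 2.175
95% CI: 57.910 ± 4.263 ≈ (53.647, 62.173)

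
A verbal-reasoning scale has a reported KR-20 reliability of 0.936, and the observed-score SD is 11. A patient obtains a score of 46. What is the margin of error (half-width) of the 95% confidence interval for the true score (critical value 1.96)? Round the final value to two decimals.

The standard error of measurement is 11.00000*√(1 − 0.93600) ≃ 11.00000*0.25298 ≃ 2.78280.
Margin = 1.96 * 2.78280 ≃ 5.45430

5.45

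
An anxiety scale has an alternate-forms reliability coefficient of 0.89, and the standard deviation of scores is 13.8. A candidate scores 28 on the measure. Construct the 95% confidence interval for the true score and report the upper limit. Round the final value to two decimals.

SEM = 13.80000 × √(1 − 0.89000) = 13.80000 × √0.11000 ≃ 13.80000 × 0.33166 ≃ 4.57694
1.96 × SEM ≃ 8.97081
Upper bound: 28 + 8.97081 = 36.97081

36.97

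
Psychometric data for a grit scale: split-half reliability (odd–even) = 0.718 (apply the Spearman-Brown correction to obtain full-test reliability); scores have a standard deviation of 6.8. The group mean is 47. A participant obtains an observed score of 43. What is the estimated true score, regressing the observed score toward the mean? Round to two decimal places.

Spearman-Brown: r = 2(0.718) / (1 + 0.718) = 1.436 / 1.718 ≈ 0.836
T̂ = 0.836(43) + 0.164(47) ≈ 43.657

43.66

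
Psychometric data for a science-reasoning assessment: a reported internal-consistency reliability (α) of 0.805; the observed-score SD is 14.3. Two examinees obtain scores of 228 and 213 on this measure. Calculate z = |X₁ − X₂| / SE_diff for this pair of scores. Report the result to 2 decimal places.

1.68

SEM = 14.300 × √(1 − 0.805) = 14.300 × √0.195 ≈ 14.300 × 0.442 ≈ 6.315
SE_diff = √2 × SEM ≈ 8.930
z = 15 / 8.930 ≈ 1.680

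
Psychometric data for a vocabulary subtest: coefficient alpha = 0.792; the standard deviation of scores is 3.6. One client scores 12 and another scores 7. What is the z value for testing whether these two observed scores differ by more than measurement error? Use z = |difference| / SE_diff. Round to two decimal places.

2.15

SEM = 3.600 · √(1 − 0.792) = 3.600 · √0.208 ≈ 3.600 · 0.456 ≈ 1.642
SE_diff = SEM · √2 ≈ 1.642 · 1.414 ≈ 2.322
z = 5 / 2.322 ≈ 2.153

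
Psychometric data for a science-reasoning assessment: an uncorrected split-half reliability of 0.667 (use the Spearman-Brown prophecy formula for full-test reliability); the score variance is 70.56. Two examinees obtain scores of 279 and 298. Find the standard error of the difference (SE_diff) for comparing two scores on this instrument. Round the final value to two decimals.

SD = √70.56 = 8.4000
Spearman-Brown: r = 2(0.667) / (1 + 0.667) = 1.3340 / 1.6670 ≈ 0.8002
The standard error of measurement is 8.4000×√(1 − 0.8002) ≈ 8.4000×0.4469 ≈ 3.7543.
Standard error of the difference = 3.7543·√2 ≈ 5.3094

5.31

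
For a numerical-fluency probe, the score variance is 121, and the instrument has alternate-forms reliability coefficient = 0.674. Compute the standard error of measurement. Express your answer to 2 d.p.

SD = √121 ≃ 11.000
The standard error of measurement is 11.000·√(1 − 0.674) ≃ 11.000·0.571 ≃ 6.281.

6.28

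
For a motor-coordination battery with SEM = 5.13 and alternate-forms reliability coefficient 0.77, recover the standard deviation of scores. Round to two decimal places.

SD = 5.13 / √(1 − 0.77) ≃ 10.697

10.70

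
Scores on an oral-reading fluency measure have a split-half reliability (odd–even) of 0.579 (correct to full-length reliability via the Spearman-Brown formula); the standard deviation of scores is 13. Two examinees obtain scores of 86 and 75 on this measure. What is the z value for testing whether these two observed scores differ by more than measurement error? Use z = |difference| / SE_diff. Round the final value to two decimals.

1.16

Spearman-Brown: r = 2(0.579) / (1 + 0.579) = 1.158 / 1.579 ≃ 0.733
SEM = 13.000 * √(1 − 0.733) = 13.000 * √0.267 ≃ 13.000 * 0.516 ≃ 6.713
Standard error of the difference = 6.713·√2 ≃ 9.493
z = |86 − 75| / 9.493 = 11 / 9.493 ≃ 1.159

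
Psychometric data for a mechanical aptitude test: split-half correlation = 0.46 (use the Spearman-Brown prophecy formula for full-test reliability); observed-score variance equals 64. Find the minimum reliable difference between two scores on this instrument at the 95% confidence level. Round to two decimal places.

SD = √64 = 8.00000
Full-length reliability (Spearman-Brown) = 2(0.46)/(1+0.46) ≈ 0.63014
SEM = 8.00000*√(1 − 0.63014) ≈ 4.86531
SE_diff = SEM * √2 ≈ 4.86531 * 1.41421 ≈ 6.88059
Minimum reliable difference = 1.96 * SE_diff ≈ 1.96 * 6.88059 ≈ 13.48595

13.49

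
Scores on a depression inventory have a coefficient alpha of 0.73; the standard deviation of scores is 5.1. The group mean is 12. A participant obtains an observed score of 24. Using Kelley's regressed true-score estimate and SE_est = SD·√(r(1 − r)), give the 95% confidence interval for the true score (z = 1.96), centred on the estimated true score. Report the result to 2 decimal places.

T̂ = r·X + (1 − r)·M = 0.730*24 + 0.270*12 = 17.520 + 3.240 ≈ 20.760
SE_est = 5.100*√(0.730*0.270) ≈ 2.264
95% CI: 20.760 ± 4.438 ≈ (16.322, 25.198)

[16.32, 25.20]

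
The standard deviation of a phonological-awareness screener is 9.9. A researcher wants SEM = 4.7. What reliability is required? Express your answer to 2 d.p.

r = 1 − (4.7000/9.9)² ≃ 1 − 0.2254 ≃ 0.7746

0.77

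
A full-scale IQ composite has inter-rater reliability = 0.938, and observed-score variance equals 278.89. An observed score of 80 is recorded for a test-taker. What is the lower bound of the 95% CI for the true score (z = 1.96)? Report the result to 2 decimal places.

71.85

SD = √278.89 = 16.7000
SEM = 16.7000×√(1 − 0.9380) ≃ 4.1583
Half-width = 1.96×4.1583 ≃ 8.1502
Lower limit = 80 − 8.1502 ≃ 71.8498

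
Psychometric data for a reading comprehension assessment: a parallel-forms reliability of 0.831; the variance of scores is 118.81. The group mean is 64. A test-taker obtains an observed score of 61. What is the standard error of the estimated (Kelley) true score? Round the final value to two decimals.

4.08

SD = √118.81 ≈ 10.9000
SE_est = SD * √(r(1 − r)) = 10.9000 * √0.1404 ≈ 10.9000 * 0.3748 ≈ 4.0848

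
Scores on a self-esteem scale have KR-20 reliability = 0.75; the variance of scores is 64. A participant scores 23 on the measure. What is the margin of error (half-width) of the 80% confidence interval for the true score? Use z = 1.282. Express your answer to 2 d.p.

SD = √64 = 8.000
SEM = 8.000 × √(1 − 0.750) = 8.000 × √0.250 ≈ 8.000 × 0.500 ≈ 4.000
Half-width = 1.282×4.000 ≈ 5.128

5.13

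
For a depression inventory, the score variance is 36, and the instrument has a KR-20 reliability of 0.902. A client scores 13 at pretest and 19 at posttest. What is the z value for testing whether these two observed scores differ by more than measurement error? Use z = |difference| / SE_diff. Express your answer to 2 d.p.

σ = 36^(1/2) = 6.000
The standard error of measurement is 6.000×√(1 − 0.902) ≈ 6.000×0.313 ≈ 1.878.
SE_diff = √2 × SEM ≈ 2.656
z = 6 / 2.656 ≈ 2.259

2.26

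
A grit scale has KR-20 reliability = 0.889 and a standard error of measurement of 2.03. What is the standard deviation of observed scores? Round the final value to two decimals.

SD = SEM / √(1 − r) = 2.03 / √0.11100 ≈ 2.03 / 0.33317 ≈ 6.09305

6.09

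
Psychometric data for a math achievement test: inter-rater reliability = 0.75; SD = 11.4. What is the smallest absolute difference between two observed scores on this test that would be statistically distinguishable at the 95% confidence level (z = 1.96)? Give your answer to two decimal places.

15.80

SEM = 11.400 · √(1 − 0.750) = 11.400 · √0.250 ≈ 11.400 · 0.500 ≈ 5.700
SE_diff = SEM · √2 ≈ 5.700 · 1.414 ≈ 8.061
Smallest detectable difference = 1.96·8.061 ≈ 15.800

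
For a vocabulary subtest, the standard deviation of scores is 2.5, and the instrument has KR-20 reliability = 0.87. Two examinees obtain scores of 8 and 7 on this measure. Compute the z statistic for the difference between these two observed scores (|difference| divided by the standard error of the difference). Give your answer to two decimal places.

0.78

SEM = 2.50000 · √(1 − 0.87000) = 2.50000 · √0.13000 ≈ 2.50000 · 0.36056 ≈ 0.90139
SE_diff = SEM · √2 ≈ 0.90139 · 1.41421 ≈ 1.27475
z = |8 − 7| / 1.27475 = 1 / 1.27475 ≈ 0.78446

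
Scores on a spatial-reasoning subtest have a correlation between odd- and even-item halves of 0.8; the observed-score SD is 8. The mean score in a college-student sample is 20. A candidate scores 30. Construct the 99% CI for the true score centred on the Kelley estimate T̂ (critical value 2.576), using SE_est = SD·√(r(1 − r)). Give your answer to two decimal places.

Spearman-Brown: r = 2(0.8) / (1 + 0.8) = 1.600 / 1.800 ≃ 0.889
Estimated true score = 0.889·30 + (1 − 0.889)·20 ≃ 28.889
SE_est = SD · √(r(1 − r)) = 8.000 · √0.099 ≃ 8.000 · 0.314 ≃ 2.514
CI = 28.889 ± 2.576 · 2.514 → [22.412, 35.365]

[22.41, 35.37]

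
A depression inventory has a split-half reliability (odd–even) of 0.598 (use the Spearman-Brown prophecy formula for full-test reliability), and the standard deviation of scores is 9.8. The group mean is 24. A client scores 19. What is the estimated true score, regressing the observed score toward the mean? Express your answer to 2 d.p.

r_full = 2·0.598 / (1 + 0.598) ≈ 0.7484
T̂ = r·X + (1 − r)·M = 0.7484×19 + 0.2516×24 ≈ 14.2203 + 6.0375 ≈ 20.2578

20.26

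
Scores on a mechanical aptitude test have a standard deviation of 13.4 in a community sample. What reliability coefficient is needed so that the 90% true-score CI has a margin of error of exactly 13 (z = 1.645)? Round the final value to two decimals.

Required SEM = 13 / 1.645 ≈ 7.9027
r = 1 − (SEM / SD)² = 1 − (7.9027 / 13.4)² ≈ 1 − 0.3478 ≈ 0.6522

0.65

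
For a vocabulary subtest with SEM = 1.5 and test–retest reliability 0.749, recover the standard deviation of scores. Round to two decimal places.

SD = SEM / √(1 − r) = 1.5 / √0.251 ≈ 1.5 / 0.501 ≈ 2.994

2.99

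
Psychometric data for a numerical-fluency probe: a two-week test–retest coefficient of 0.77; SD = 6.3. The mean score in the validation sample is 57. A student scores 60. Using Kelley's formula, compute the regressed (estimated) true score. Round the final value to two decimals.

T̂ = 0.770(60) + 0.230(57) ≈ 59.310

59.31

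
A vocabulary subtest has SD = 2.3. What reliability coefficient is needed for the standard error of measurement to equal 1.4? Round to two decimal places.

Required reliability = 1 − (SEM/SD)² = 1 − 0.3705 ≈ 0.6295

0.63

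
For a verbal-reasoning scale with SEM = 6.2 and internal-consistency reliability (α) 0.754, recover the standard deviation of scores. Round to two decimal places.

12.50

SD = SEM / √(1 − r) = 6.2 / √0.246 ≈ 6.2 / 0.496 ≈ 12.500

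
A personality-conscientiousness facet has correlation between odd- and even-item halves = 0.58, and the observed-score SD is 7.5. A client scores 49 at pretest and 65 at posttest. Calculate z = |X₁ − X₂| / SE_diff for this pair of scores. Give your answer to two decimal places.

2.93

Full-length reliability (Spearman-Brown) = 2(0.58)/(1+0.58) ≈ 0.73418
SEM = 7.50000 * √(1 − 0.73418) = 7.50000 * √0.26582 ≈ 7.50000 * 0.51558 ≈ 3.86685
Standard error of the difference = 3.86685·√2 ≈ 5.46855
z = 16 / 5.46855 ≈ 2.92582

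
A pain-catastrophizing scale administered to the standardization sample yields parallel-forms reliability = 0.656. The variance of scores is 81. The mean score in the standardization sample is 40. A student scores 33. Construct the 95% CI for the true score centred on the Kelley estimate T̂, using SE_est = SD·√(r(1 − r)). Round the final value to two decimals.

[27.03, 43.79]

SD = √81 ≈ 9.000
Estimated true score = 0.656*33 + (1 − 0.656)*40 ≈ 35.408
SE_est = SD * √(r(1 − r)) = 9.000 * √0.226 ≈ 9.000 * 0.475 ≈ 4.275
95% CI: 35.408 ± 8.380 ≈ (27.028, 43.788)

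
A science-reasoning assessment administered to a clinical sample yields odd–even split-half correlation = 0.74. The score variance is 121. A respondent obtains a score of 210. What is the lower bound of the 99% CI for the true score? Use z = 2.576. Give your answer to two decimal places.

SD = √121 = 11.0000
Full-length reliability (Spearman-Brown) = 2(0.74)/(1+0.74) ≈ 0.8506
SEM = 11.0000 · √(1 − 0.8506) = 11.0000 · √0.1494 ≈ 11.0000 · 0.3866 ≈ 4.2521
Half-width = 2.576·4.2521 ≈ 10.9534
Lower bound: 210 − 10.9534 = 199.0466

199.05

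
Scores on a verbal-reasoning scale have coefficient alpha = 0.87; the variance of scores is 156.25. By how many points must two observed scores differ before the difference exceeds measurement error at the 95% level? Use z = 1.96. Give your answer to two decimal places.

SD = √156.25 = 12.50000
The standard error of measurement is 12.50000×√(1 − 0.87000) ≃ 12.50000×0.36056 ≃ 4.50694.
Standard error of the difference = 4.50694·√2 ≃ 6.37377
Smallest detectable difference = 1.96×6.37377 ≃ 12.49260

12.49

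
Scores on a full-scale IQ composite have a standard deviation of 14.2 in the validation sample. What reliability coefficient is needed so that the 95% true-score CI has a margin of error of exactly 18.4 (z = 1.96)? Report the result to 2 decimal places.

0.56

SEM needed = half-width / z = 18.4/1.96 ≈ 9.388
r = 1 − (9.388/14.2)² ≈ 1 − 0.437 ≈ 0.563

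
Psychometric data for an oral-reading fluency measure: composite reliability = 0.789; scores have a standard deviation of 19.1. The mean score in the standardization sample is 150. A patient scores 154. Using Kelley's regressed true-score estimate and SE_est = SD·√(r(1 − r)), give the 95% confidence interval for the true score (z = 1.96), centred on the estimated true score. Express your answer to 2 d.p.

[137.88, 168.43]

Estimated true score = 0.7890×154 + (1 − 0.7890)×150 ≈ 153.1560
SE_est = SD × √(r(1 − r)) = 19.1000 × √0.1665 ≈ 19.1000 × 0.4080 ≈ 7.7932
95% CI: 153.1560 ± 15.2746 ≈ (137.8814, 168.4306)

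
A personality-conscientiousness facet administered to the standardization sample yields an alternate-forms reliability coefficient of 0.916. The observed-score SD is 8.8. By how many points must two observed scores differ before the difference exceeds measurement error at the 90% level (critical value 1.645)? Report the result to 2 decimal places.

The standard error of measurement is 8.800×√(1 − 0.916) ≈ 8.800×0.290 ≈ 2.550.
SE_diff = SEM × √2 ≈ 2.550 × 1.414 ≈ 3.607
Smallest detectable difference = 1.645×3.607 ≈ 5.933

5.93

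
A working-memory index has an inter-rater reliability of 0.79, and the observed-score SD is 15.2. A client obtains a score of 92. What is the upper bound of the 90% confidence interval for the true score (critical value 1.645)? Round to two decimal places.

103.46

SEM = 15.200 * √(1 − 0.790) = 15.200 * √0.210 ≈ 15.200 * 0.458 ≈ 6.966
1.645 * SEM ≈ 11.458
Upper bound: 92 + 11.458 = 103.458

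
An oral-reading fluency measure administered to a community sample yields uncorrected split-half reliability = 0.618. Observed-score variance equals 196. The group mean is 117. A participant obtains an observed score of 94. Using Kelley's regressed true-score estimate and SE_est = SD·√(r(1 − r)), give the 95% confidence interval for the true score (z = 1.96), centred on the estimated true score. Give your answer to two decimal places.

[87.78, 111.08]

SD = √196 = 14.00000
r_full = 2·0.618 / (1 + 0.618) ≈ 0.76391
T̂ = r·X + (1 − r)·M = 0.76391*94 + 0.23609*117 ≈ 71.80717 + 27.62299 ≈ 99.43016
SE_est = SD * √(r(1 − r)) = 14.00000 * √0.18035 ≈ 14.00000 * 0.42468 ≈ 5.94553
CI = 99.43016 ± 1.96 * 5.94553 → [87.77693, 111.08340]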